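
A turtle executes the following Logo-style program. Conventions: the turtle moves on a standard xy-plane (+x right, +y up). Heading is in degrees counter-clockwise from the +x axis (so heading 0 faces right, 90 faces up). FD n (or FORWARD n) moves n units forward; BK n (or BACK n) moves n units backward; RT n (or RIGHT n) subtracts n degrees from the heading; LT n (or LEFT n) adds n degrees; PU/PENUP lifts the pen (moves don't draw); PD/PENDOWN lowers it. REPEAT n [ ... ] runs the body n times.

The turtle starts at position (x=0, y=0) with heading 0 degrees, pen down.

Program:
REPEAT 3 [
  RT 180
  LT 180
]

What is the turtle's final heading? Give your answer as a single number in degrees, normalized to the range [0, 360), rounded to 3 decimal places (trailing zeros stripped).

Executing turtle program step by step:
Start: pos=(0,0), heading=0, pen down
REPEAT 3 [
  -- iteration 1/3 --
  RT 180: heading 0 -> 180
  LT 180: heading 180 -> 0
  -- iteration 2/3 --
  RT 180: heading 0 -> 180
  LT 180: heading 180 -> 0
  -- iteration 3/3 --
  RT 180: heading 0 -> 180
  LT 180: heading 180 -> 0
]
Final: pos=(0,0), heading=0, 0 segment(s) drawn

Answer: 0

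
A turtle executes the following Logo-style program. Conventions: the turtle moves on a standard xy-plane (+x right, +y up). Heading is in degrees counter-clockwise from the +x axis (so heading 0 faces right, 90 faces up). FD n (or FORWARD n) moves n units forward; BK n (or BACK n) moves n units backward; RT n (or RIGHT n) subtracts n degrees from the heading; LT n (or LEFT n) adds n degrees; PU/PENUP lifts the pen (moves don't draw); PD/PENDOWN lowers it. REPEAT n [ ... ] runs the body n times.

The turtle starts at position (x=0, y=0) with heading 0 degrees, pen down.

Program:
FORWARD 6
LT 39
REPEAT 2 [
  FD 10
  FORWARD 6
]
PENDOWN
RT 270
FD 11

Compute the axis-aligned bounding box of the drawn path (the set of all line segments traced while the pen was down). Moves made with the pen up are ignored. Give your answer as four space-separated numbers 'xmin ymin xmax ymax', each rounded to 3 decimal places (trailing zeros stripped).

Answer: 0 0 30.869 28.687

Derivation:
Executing turtle program step by step:
Start: pos=(0,0), heading=0, pen down
FD 6: (0,0) -> (6,0) [heading=0, draw]
LT 39: heading 0 -> 39
REPEAT 2 [
  -- iteration 1/2 --
  FD 10: (6,0) -> (13.771,6.293) [heading=39, draw]
  FD 6: (13.771,6.293) -> (18.434,10.069) [heading=39, draw]
  -- iteration 2/2 --
  FD 10: (18.434,10.069) -> (26.206,16.362) [heading=39, draw]
  FD 6: (26.206,16.362) -> (30.869,20.138) [heading=39, draw]
]
PD: pen down
RT 270: heading 39 -> 129
FD 11: (30.869,20.138) -> (23.946,28.687) [heading=129, draw]
Final: pos=(23.946,28.687), heading=129, 6 segment(s) drawn

Segment endpoints: x in {0, 6, 13.771, 18.434, 23.946, 26.206, 30.869}, y in {0, 6.293, 10.069, 16.362, 20.138, 28.687}
xmin=0, ymin=0, xmax=30.869, ymax=28.687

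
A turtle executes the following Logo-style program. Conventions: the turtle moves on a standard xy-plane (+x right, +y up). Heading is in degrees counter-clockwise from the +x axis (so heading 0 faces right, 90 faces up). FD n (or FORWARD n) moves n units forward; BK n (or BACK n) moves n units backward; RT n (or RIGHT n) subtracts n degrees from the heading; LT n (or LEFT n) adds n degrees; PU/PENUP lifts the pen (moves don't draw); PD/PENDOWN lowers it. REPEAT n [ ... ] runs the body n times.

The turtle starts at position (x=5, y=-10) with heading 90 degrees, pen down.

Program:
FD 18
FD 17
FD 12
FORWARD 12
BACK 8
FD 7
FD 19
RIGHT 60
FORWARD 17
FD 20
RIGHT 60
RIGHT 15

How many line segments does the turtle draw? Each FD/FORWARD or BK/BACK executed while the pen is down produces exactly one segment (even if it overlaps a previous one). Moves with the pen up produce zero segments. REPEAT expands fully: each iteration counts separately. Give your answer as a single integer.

Executing turtle program step by step:
Start: pos=(5,-10), heading=90, pen down
FD 18: (5,-10) -> (5,8) [heading=90, draw]
FD 17: (5,8) -> (5,25) [heading=90, draw]
FD 12: (5,25) -> (5,37) [heading=90, draw]
FD 12: (5,37) -> (5,49) [heading=90, draw]
BK 8: (5,49) -> (5,41) [heading=90, draw]
FD 7: (5,41) -> (5,48) [heading=90, draw]
FD 19: (5,48) -> (5,67) [heading=90, draw]
RT 60: heading 90 -> 30
FD 17: (5,67) -> (19.722,75.5) [heading=30, draw]
FD 20: (19.722,75.5) -> (37.043,85.5) [heading=30, draw]
RT 60: heading 30 -> 330
RT 15: heading 330 -> 315
Final: pos=(37.043,85.5), heading=315, 9 segment(s) drawn
Segments drawn: 9

Answer: 9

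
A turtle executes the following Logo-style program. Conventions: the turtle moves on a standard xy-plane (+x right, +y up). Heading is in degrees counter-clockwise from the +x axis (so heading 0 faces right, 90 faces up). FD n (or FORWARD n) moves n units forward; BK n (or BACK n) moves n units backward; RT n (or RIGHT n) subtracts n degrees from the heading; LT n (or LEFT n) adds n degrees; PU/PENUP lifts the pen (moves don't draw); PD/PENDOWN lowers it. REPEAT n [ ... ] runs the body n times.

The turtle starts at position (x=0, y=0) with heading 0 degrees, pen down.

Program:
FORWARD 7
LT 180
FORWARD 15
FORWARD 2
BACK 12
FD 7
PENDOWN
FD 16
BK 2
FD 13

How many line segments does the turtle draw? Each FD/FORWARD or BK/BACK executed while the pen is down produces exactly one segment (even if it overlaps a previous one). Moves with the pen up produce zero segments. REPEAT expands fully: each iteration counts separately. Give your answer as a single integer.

Answer: 8

Derivation:
Executing turtle program step by step:
Start: pos=(0,0), heading=0, pen down
FD 7: (0,0) -> (7,0) [heading=0, draw]
LT 180: heading 0 -> 180
FD 15: (7,0) -> (-8,0) [heading=180, draw]
FD 2: (-8,0) -> (-10,0) [heading=180, draw]
BK 12: (-10,0) -> (2,0) [heading=180, draw]
FD 7: (2,0) -> (-5,0) [heading=180, draw]
PD: pen down
FD 16: (-5,0) -> (-21,0) [heading=180, draw]
BK 2: (-21,0) -> (-19,0) [heading=180, draw]
FD 13: (-19,0) -> (-32,0) [heading=180, draw]
Final: pos=(-32,0), heading=180, 8 segment(s) drawn
Segments drawn: 8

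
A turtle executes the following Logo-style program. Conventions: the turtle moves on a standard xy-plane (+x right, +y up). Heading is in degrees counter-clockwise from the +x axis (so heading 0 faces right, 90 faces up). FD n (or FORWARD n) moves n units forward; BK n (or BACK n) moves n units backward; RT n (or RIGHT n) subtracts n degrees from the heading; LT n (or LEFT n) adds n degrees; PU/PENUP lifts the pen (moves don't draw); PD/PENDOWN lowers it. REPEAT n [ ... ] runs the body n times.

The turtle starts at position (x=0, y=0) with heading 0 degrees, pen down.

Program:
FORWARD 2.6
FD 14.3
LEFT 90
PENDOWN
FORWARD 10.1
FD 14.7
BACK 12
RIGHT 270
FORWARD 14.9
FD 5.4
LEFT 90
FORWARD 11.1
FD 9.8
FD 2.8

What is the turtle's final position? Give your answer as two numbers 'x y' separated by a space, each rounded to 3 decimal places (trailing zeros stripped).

Executing turtle program step by step:
Start: pos=(0,0), heading=0, pen down
FD 2.6: (0,0) -> (2.6,0) [heading=0, draw]
FD 14.3: (2.6,0) -> (16.9,0) [heading=0, draw]
LT 90: heading 0 -> 90
PD: pen down
FD 10.1: (16.9,0) -> (16.9,10.1) [heading=90, draw]
FD 14.7: (16.9,10.1) -> (16.9,24.8) [heading=90, draw]
BK 12: (16.9,24.8) -> (16.9,12.8) [heading=90, draw]
RT 270: heading 90 -> 180
FD 14.9: (16.9,12.8) -> (2,12.8) [heading=180, draw]
FD 5.4: (2,12.8) -> (-3.4,12.8) [heading=180, draw]
LT 90: heading 180 -> 270
FD 11.1: (-3.4,12.8) -> (-3.4,1.7) [heading=270, draw]
FD 9.8: (-3.4,1.7) -> (-3.4,-8.1) [heading=270, draw]
FD 2.8: (-3.4,-8.1) -> (-3.4,-10.9) [heading=270, draw]
Final: pos=(-3.4,-10.9), heading=270, 10 segment(s) drawn

Answer: -3.4 -10.9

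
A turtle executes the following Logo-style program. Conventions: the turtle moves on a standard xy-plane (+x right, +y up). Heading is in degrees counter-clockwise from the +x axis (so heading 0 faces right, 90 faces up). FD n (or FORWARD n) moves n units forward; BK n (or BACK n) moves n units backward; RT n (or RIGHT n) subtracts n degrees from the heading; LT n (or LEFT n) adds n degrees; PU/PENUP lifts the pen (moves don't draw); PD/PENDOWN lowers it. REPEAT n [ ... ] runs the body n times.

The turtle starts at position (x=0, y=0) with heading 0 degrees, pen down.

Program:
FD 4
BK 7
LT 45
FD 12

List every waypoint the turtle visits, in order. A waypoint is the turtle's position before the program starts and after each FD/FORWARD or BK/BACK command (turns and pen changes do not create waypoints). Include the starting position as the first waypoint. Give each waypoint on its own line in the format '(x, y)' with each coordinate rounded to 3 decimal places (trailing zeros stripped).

Executing turtle program step by step:
Start: pos=(0,0), heading=0, pen down
FD 4: (0,0) -> (4,0) [heading=0, draw]
BK 7: (4,0) -> (-3,0) [heading=0, draw]
LT 45: heading 0 -> 45
FD 12: (-3,0) -> (5.485,8.485) [heading=45, draw]
Final: pos=(5.485,8.485), heading=45, 3 segment(s) drawn
Waypoints (4 total):
(0, 0)
(4, 0)
(-3, 0)
(5.485, 8.485)

Answer: (0, 0)
(4, 0)
(-3, 0)
(5.485, 8.485)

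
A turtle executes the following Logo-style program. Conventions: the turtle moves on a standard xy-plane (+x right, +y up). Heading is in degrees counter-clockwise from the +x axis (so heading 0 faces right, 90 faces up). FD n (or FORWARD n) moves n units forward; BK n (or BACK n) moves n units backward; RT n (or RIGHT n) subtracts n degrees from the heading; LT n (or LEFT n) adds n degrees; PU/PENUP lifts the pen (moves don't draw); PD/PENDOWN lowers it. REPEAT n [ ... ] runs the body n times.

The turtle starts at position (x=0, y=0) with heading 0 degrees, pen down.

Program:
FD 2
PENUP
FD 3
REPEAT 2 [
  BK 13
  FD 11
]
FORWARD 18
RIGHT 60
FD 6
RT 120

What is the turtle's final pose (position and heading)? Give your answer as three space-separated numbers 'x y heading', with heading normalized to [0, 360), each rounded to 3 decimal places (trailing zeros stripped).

Executing turtle program step by step:
Start: pos=(0,0), heading=0, pen down
FD 2: (0,0) -> (2,0) [heading=0, draw]
PU: pen up
FD 3: (2,0) -> (5,0) [heading=0, move]
REPEAT 2 [
  -- iteration 1/2 --
  BK 13: (5,0) -> (-8,0) [heading=0, move]
  FD 11: (-8,0) -> (3,0) [heading=0, move]
  -- iteration 2/2 --
  BK 13: (3,0) -> (-10,0) [heading=0, move]
  FD 11: (-10,0) -> (1,0) [heading=0, move]
]
FD 18: (1,0) -> (19,0) [heading=0, move]
RT 60: heading 0 -> 300
FD 6: (19,0) -> (22,-5.196) [heading=300, move]
RT 120: heading 300 -> 180
Final: pos=(22,-5.196), heading=180, 1 segment(s) drawn

Answer: 22 -5.196 180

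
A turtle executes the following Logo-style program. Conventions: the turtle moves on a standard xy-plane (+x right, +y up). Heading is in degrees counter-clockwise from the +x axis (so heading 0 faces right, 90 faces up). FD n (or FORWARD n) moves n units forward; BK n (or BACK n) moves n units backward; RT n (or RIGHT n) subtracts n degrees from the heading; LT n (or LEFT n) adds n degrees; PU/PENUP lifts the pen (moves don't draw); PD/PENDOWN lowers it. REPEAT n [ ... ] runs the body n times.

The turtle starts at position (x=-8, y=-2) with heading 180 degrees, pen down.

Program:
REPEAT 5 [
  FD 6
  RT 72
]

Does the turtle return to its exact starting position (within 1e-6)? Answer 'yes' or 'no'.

Answer: yes

Derivation:
Executing turtle program step by step:
Start: pos=(-8,-2), heading=180, pen down
REPEAT 5 [
  -- iteration 1/5 --
  FD 6: (-8,-2) -> (-14,-2) [heading=180, draw]
  RT 72: heading 180 -> 108
  -- iteration 2/5 --
  FD 6: (-14,-2) -> (-15.854,3.706) [heading=108, draw]
  RT 72: heading 108 -> 36
  -- iteration 3/5 --
  FD 6: (-15.854,3.706) -> (-11,7.233) [heading=36, draw]
  RT 72: heading 36 -> 324
  -- iteration 4/5 --
  FD 6: (-11,7.233) -> (-6.146,3.706) [heading=324, draw]
  RT 72: heading 324 -> 252
  -- iteration 5/5 --
  FD 6: (-6.146,3.706) -> (-8,-2) [heading=252, draw]
  RT 72: heading 252 -> 180
]
Final: pos=(-8,-2), heading=180, 5 segment(s) drawn

Start position: (-8, -2)
Final position: (-8, -2)
Distance = 0; < 1e-6 -> CLOSED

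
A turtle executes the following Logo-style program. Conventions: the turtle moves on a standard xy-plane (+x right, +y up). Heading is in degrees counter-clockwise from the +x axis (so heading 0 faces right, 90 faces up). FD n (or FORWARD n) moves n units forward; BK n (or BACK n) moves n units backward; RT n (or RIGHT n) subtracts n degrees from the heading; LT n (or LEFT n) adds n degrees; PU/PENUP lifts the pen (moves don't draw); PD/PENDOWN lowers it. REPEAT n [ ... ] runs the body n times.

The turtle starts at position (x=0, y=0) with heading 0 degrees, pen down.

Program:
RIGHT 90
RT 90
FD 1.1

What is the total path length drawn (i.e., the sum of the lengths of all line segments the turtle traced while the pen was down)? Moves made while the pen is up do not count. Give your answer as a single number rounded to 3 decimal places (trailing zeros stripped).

Executing turtle program step by step:
Start: pos=(0,0), heading=0, pen down
RT 90: heading 0 -> 270
RT 90: heading 270 -> 180
FD 1.1: (0,0) -> (-1.1,0) [heading=180, draw]
Final: pos=(-1.1,0), heading=180, 1 segment(s) drawn

Segment lengths:
  seg 1: (0,0) -> (-1.1,0), length = 1.1
Total = 1.1

Answer: 1.1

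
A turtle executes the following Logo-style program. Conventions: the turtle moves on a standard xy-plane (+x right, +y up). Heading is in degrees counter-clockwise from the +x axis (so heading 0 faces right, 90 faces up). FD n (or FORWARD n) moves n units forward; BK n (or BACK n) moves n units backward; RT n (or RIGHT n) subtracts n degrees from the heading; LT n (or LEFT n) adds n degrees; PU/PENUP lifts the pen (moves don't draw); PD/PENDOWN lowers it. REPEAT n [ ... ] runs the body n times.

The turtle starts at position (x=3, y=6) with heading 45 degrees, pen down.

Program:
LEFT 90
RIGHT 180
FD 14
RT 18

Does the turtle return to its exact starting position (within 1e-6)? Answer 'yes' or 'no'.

Executing turtle program step by step:
Start: pos=(3,6), heading=45, pen down
LT 90: heading 45 -> 135
RT 180: heading 135 -> 315
FD 14: (3,6) -> (12.899,-3.899) [heading=315, draw]
RT 18: heading 315 -> 297
Final: pos=(12.899,-3.899), heading=297, 1 segment(s) drawn

Start position: (3, 6)
Final position: (12.899, -3.899)
Distance = 14; >= 1e-6 -> NOT closed

Answer: no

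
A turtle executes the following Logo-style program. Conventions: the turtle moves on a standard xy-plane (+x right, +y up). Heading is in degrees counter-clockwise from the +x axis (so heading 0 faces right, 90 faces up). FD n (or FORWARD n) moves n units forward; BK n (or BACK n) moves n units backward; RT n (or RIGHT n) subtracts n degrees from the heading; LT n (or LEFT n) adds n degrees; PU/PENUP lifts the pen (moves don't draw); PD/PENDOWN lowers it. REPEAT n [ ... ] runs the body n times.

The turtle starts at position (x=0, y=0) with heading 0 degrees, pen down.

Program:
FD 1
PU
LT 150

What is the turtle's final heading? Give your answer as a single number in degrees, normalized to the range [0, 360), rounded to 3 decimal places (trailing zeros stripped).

Answer: 150

Derivation:
Executing turtle program step by step:
Start: pos=(0,0), heading=0, pen down
FD 1: (0,0) -> (1,0) [heading=0, draw]
PU: pen up
LT 150: heading 0 -> 150
Final: pos=(1,0), heading=150, 1 segment(s) drawn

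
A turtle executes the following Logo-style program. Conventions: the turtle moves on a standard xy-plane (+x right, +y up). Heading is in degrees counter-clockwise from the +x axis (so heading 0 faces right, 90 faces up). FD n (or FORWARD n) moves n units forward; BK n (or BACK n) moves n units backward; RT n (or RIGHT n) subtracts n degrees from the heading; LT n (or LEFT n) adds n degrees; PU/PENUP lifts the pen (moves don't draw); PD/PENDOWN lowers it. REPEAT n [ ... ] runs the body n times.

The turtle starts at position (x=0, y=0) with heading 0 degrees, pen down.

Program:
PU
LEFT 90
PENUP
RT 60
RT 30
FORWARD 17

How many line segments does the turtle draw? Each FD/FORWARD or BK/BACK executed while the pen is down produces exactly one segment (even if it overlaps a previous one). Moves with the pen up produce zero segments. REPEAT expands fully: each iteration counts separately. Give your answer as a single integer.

Answer: 0

Derivation:
Executing turtle program step by step:
Start: pos=(0,0), heading=0, pen down
PU: pen up
LT 90: heading 0 -> 90
PU: pen up
RT 60: heading 90 -> 30
RT 30: heading 30 -> 0
FD 17: (0,0) -> (17,0) [heading=0, move]
Final: pos=(17,0), heading=0, 0 segment(s) drawn
Segments drawn: 0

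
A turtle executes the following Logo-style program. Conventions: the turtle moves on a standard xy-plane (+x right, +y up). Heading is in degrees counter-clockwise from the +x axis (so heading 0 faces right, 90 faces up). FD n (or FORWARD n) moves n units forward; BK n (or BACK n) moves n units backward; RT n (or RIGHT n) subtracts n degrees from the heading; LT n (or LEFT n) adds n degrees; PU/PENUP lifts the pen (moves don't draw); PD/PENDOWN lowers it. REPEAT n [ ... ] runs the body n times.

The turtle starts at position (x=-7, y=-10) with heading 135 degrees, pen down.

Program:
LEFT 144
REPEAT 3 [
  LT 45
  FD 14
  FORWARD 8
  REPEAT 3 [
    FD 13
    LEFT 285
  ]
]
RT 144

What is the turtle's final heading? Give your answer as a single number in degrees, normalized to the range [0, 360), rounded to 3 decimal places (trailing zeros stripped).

Answer: 315

Derivation:
Executing turtle program step by step:
Start: pos=(-7,-10), heading=135, pen down
LT 144: heading 135 -> 279
REPEAT 3 [
  -- iteration 1/3 --
  LT 45: heading 279 -> 324
  FD 14: (-7,-10) -> (4.326,-18.229) [heading=324, draw]
  FD 8: (4.326,-18.229) -> (10.798,-22.931) [heading=324, draw]
  REPEAT 3 [
    -- iteration 1/3 --
    FD 13: (10.798,-22.931) -> (21.316,-30.572) [heading=324, draw]
    LT 285: heading 324 -> 249
    -- iteration 2/3 --
    FD 13: (21.316,-30.572) -> (16.657,-42.709) [heading=249, draw]
    LT 285: heading 249 -> 174
    -- iteration 3/3 --
    FD 13: (16.657,-42.709) -> (3.728,-41.35) [heading=174, draw]
    LT 285: heading 174 -> 99
  ]
  -- iteration 2/3 --
  LT 45: heading 99 -> 144
  FD 14: (3.728,-41.35) -> (-7.598,-33.121) [heading=144, draw]
  FD 8: (-7.598,-33.121) -> (-14.07,-28.419) [heading=144, draw]
  REPEAT 3 [
    -- iteration 1/3 --
    FD 13: (-14.07,-28.419) -> (-24.588,-20.778) [heading=144, draw]
    LT 285: heading 144 -> 69
    -- iteration 2/3 --
    FD 13: (-24.588,-20.778) -> (-19.929,-8.641) [heading=69, draw]
    LT 285: heading 69 -> 354
    -- iteration 3/3 --
    FD 13: (-19.929,-8.641) -> (-7,-10) [heading=354, draw]
    LT 285: heading 354 -> 279
  ]
  -- iteration 3/3 --
  LT 45: heading 279 -> 324
  FD 14: (-7,-10) -> (4.326,-18.229) [heading=324, draw]
  FD 8: (4.326,-18.229) -> (10.798,-22.931) [heading=324, draw]
  REPEAT 3 [
    -- iteration 1/3 --
    FD 13: (10.798,-22.931) -> (21.316,-30.572) [heading=324, draw]
    LT 285: heading 324 -> 249
    -- iteration 2/3 --
    FD 13: (21.316,-30.572) -> (16.657,-42.709) [heading=249, draw]
    LT 285: heading 249 -> 174
    -- iteration 3/3 --
    FD 13: (16.657,-42.709) -> (3.728,-41.35) [heading=174, draw]
    LT 285: heading 174 -> 99
  ]
]
RT 144: heading 99 -> 315
Final: pos=(3.728,-41.35), heading=315, 15 segment(s) drawn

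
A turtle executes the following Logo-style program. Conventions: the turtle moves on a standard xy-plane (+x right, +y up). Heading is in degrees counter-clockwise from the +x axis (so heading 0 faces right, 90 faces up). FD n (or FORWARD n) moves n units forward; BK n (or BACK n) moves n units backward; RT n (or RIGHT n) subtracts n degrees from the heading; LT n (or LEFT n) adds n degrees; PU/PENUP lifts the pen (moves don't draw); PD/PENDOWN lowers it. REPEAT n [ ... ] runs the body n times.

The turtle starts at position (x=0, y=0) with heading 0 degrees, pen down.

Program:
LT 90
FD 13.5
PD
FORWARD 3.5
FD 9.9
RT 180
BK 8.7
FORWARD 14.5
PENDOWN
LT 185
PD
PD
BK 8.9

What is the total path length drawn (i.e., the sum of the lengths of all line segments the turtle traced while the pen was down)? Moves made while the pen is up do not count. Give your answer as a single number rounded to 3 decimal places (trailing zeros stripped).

Answer: 59

Derivation:
Executing turtle program step by step:
Start: pos=(0,0), heading=0, pen down
LT 90: heading 0 -> 90
FD 13.5: (0,0) -> (0,13.5) [heading=90, draw]
PD: pen down
FD 3.5: (0,13.5) -> (0,17) [heading=90, draw]
FD 9.9: (0,17) -> (0,26.9) [heading=90, draw]
RT 180: heading 90 -> 270
BK 8.7: (0,26.9) -> (0,35.6) [heading=270, draw]
FD 14.5: (0,35.6) -> (0,21.1) [heading=270, draw]
PD: pen down
LT 185: heading 270 -> 95
PD: pen down
PD: pen down
BK 8.9: (0,21.1) -> (0.776,12.234) [heading=95, draw]
Final: pos=(0.776,12.234), heading=95, 6 segment(s) drawn

Segment lengths:
  seg 1: (0,0) -> (0,13.5), length = 13.5
  seg 2: (0,13.5) -> (0,17), length = 3.5
  seg 3: (0,17) -> (0,26.9), length = 9.9
  seg 4: (0,26.9) -> (0,35.6), length = 8.7
  seg 5: (0,35.6) -> (0,21.1), length = 14.5
  seg 6: (0,21.1) -> (0.776,12.234), length = 8.9
Total = 59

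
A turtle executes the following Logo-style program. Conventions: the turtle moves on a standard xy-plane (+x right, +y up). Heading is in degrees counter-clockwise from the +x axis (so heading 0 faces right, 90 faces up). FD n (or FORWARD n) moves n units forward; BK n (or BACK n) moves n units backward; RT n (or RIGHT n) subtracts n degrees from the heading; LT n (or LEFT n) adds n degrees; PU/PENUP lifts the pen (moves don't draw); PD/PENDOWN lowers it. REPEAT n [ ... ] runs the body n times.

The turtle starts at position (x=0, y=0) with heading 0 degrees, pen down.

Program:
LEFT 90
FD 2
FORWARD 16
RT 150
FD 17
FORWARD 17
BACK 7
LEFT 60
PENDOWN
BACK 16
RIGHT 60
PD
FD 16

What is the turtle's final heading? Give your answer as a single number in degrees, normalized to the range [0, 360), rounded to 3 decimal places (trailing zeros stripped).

Executing turtle program step by step:
Start: pos=(0,0), heading=0, pen down
LT 90: heading 0 -> 90
FD 2: (0,0) -> (0,2) [heading=90, draw]
FD 16: (0,2) -> (0,18) [heading=90, draw]
RT 150: heading 90 -> 300
FD 17: (0,18) -> (8.5,3.278) [heading=300, draw]
FD 17: (8.5,3.278) -> (17,-11.445) [heading=300, draw]
BK 7: (17,-11.445) -> (13.5,-5.383) [heading=300, draw]
LT 60: heading 300 -> 0
PD: pen down
BK 16: (13.5,-5.383) -> (-2.5,-5.383) [heading=0, draw]
RT 60: heading 0 -> 300
PD: pen down
FD 16: (-2.5,-5.383) -> (5.5,-19.239) [heading=300, draw]
Final: pos=(5.5,-19.239), heading=300, 7 segment(s) drawn

Answer: 300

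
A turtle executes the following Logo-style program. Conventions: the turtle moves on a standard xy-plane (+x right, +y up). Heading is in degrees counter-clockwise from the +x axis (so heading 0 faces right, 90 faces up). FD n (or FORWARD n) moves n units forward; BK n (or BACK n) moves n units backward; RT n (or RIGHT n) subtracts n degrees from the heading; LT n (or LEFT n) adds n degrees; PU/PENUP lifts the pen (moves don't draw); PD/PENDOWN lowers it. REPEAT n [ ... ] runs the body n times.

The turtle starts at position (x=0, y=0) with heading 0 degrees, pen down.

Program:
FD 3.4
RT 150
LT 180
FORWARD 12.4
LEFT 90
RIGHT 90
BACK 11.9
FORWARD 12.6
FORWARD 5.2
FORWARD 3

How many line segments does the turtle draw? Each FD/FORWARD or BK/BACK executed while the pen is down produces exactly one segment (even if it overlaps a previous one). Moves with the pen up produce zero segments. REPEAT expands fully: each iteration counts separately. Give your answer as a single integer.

Executing turtle program step by step:
Start: pos=(0,0), heading=0, pen down
FD 3.4: (0,0) -> (3.4,0) [heading=0, draw]
RT 150: heading 0 -> 210
LT 180: heading 210 -> 30
FD 12.4: (3.4,0) -> (14.139,6.2) [heading=30, draw]
LT 90: heading 30 -> 120
RT 90: heading 120 -> 30
BK 11.9: (14.139,6.2) -> (3.833,0.25) [heading=30, draw]
FD 12.6: (3.833,0.25) -> (14.745,6.55) [heading=30, draw]
FD 5.2: (14.745,6.55) -> (19.248,9.15) [heading=30, draw]
FD 3: (19.248,9.15) -> (21.846,10.65) [heading=30, draw]
Final: pos=(21.846,10.65), heading=30, 6 segment(s) drawn
Segments drawn: 6

Answer: 6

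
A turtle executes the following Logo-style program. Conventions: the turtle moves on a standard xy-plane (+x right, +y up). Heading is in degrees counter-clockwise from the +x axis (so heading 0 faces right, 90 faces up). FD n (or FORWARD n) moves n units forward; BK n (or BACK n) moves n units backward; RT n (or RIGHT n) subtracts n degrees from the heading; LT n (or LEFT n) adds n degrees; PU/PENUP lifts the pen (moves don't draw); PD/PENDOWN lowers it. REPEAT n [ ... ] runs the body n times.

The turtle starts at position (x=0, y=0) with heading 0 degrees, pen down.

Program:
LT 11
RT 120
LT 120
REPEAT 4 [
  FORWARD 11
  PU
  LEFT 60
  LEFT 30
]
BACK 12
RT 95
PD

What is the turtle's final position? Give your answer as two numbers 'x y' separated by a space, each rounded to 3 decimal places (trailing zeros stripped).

Executing turtle program step by step:
Start: pos=(0,0), heading=0, pen down
LT 11: heading 0 -> 11
RT 120: heading 11 -> 251
LT 120: heading 251 -> 11
REPEAT 4 [
  -- iteration 1/4 --
  FD 11: (0,0) -> (10.798,2.099) [heading=11, draw]
  PU: pen up
  LT 60: heading 11 -> 71
  LT 30: heading 71 -> 101
  -- iteration 2/4 --
  FD 11: (10.798,2.099) -> (8.699,12.897) [heading=101, move]
  PU: pen up
  LT 60: heading 101 -> 161
  LT 30: heading 161 -> 191
  -- iteration 3/4 --
  FD 11: (8.699,12.897) -> (-2.099,10.798) [heading=191, move]
  PU: pen up
  LT 60: heading 191 -> 251
  LT 30: heading 251 -> 281
  -- iteration 4/4 --
  FD 11: (-2.099,10.798) -> (0,0) [heading=281, move]
  PU: pen up
  LT 60: heading 281 -> 341
  LT 30: heading 341 -> 11
]
BK 12: (0,0) -> (-11.78,-2.29) [heading=11, move]
RT 95: heading 11 -> 276
PD: pen down
Final: pos=(-11.78,-2.29), heading=276, 1 segment(s) drawn

Answer: -11.78 -2.29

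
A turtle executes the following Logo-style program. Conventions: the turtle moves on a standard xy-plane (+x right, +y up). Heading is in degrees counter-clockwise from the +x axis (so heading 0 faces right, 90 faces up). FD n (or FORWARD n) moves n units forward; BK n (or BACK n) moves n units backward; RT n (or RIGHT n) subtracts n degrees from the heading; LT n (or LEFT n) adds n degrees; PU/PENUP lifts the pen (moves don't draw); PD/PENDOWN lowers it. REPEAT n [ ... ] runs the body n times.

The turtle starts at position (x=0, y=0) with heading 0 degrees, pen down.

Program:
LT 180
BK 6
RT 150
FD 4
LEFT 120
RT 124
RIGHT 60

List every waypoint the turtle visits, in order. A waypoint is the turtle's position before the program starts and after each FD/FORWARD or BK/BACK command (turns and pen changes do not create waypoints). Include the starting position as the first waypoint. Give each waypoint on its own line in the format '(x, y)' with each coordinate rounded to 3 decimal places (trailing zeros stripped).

Answer: (0, 0)
(6, 0)
(9.464, 2)

Derivation:
Executing turtle program step by step:
Start: pos=(0,0), heading=0, pen down
LT 180: heading 0 -> 180
BK 6: (0,0) -> (6,0) [heading=180, draw]
RT 150: heading 180 -> 30
FD 4: (6,0) -> (9.464,2) [heading=30, draw]
LT 120: heading 30 -> 150
RT 124: heading 150 -> 26
RT 60: heading 26 -> 326
Final: pos=(9.464,2), heading=326, 2 segment(s) drawn
Waypoints (3 total):
(0, 0)
(6, 0)
(9.464, 2)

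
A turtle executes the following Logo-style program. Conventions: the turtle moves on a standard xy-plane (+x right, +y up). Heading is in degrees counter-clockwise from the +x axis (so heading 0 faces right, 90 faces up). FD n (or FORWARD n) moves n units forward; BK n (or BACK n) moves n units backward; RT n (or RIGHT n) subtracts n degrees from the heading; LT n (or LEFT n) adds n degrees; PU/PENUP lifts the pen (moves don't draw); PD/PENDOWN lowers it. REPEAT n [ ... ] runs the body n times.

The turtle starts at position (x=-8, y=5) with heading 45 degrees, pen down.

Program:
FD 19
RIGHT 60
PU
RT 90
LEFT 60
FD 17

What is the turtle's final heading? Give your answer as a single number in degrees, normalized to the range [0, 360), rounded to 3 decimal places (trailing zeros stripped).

Executing turtle program step by step:
Start: pos=(-8,5), heading=45, pen down
FD 19: (-8,5) -> (5.435,18.435) [heading=45, draw]
RT 60: heading 45 -> 345
PU: pen up
RT 90: heading 345 -> 255
LT 60: heading 255 -> 315
FD 17: (5.435,18.435) -> (17.456,6.414) [heading=315, move]
Final: pos=(17.456,6.414), heading=315, 1 segment(s) drawn

Answer: 315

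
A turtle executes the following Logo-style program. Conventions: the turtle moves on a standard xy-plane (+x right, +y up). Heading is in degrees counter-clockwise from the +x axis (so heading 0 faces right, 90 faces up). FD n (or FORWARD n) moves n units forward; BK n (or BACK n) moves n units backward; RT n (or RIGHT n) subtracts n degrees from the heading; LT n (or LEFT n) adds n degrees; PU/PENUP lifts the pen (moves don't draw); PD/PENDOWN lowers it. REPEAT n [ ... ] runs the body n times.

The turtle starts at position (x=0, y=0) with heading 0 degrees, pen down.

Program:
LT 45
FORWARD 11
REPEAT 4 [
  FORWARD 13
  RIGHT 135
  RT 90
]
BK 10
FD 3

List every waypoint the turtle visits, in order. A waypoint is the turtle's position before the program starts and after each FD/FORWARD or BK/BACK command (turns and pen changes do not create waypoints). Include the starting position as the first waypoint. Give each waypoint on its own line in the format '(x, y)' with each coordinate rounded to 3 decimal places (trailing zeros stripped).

Executing turtle program step by step:
Start: pos=(0,0), heading=0, pen down
LT 45: heading 0 -> 45
FD 11: (0,0) -> (7.778,7.778) [heading=45, draw]
REPEAT 4 [
  -- iteration 1/4 --
  FD 13: (7.778,7.778) -> (16.971,16.971) [heading=45, draw]
  RT 135: heading 45 -> 270
  RT 90: heading 270 -> 180
  -- iteration 2/4 --
  FD 13: (16.971,16.971) -> (3.971,16.971) [heading=180, draw]
  RT 135: heading 180 -> 45
  RT 90: heading 45 -> 315
  -- iteration 3/4 --
  FD 13: (3.971,16.971) -> (13.163,7.778) [heading=315, draw]
  RT 135: heading 315 -> 180
  RT 90: heading 180 -> 90
  -- iteration 4/4 --
  FD 13: (13.163,7.778) -> (13.163,20.778) [heading=90, draw]
  RT 135: heading 90 -> 315
  RT 90: heading 315 -> 225
]
BK 10: (13.163,20.778) -> (20.234,27.849) [heading=225, draw]
FD 3: (20.234,27.849) -> (18.113,25.728) [heading=225, draw]
Final: pos=(18.113,25.728), heading=225, 7 segment(s) drawn
Waypoints (8 total):
(0, 0)
(7.778, 7.778)
(16.971, 16.971)
(3.971, 16.971)
(13.163, 7.778)
(13.163, 20.778)
(20.234, 27.849)
(18.113, 25.728)

Answer: (0, 0)
(7.778, 7.778)
(16.971, 16.971)
(3.971, 16.971)
(13.163, 7.778)
(13.163, 20.778)
(20.234, 27.849)
(18.113, 25.728)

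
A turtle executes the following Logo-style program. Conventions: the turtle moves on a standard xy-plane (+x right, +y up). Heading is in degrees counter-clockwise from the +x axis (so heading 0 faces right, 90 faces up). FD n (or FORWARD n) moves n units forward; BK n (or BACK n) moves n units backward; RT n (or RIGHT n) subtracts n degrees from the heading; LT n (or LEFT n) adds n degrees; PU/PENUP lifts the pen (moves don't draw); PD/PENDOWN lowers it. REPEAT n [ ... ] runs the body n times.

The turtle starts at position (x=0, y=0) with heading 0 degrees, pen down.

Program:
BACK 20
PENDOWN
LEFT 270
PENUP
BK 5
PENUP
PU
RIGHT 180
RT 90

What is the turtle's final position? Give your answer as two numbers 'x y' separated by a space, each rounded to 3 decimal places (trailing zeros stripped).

Answer: -20 5

Derivation:
Executing turtle program step by step:
Start: pos=(0,0), heading=0, pen down
BK 20: (0,0) -> (-20,0) [heading=0, draw]
PD: pen down
LT 270: heading 0 -> 270
PU: pen up
BK 5: (-20,0) -> (-20,5) [heading=270, move]
PU: pen up
PU: pen up
RT 180: heading 270 -> 90
RT 90: heading 90 -> 0
Final: pos=(-20,5), heading=0, 1 segment(s) drawn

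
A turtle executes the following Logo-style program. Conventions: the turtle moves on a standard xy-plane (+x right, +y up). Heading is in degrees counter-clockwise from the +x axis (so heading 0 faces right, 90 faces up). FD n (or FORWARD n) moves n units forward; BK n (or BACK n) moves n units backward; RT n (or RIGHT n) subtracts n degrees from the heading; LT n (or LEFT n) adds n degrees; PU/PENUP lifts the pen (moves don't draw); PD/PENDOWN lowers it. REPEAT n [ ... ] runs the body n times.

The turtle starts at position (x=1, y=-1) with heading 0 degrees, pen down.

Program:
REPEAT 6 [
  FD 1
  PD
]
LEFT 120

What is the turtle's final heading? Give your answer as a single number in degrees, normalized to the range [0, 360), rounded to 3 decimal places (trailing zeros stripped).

Answer: 120

Derivation:
Executing turtle program step by step:
Start: pos=(1,-1), heading=0, pen down
REPEAT 6 [
  -- iteration 1/6 --
  FD 1: (1,-1) -> (2,-1) [heading=0, draw]
  PD: pen down
  -- iteration 2/6 --
  FD 1: (2,-1) -> (3,-1) [heading=0, draw]
  PD: pen down
  -- iteration 3/6 --
  FD 1: (3,-1) -> (4,-1) [heading=0, draw]
  PD: pen down
  -- iteration 4/6 --
  FD 1: (4,-1) -> (5,-1) [heading=0, draw]
  PD: pen down
  -- iteration 5/6 --
  FD 1: (5,-1) -> (6,-1) [heading=0, draw]
  PD: pen down
  -- iteration 6/6 --
  FD 1: (6,-1) -> (7,-1) [heading=0, draw]
  PD: pen down
]
LT 120: heading 0 -> 120
Final: pos=(7,-1), heading=120, 6 segment(s) drawn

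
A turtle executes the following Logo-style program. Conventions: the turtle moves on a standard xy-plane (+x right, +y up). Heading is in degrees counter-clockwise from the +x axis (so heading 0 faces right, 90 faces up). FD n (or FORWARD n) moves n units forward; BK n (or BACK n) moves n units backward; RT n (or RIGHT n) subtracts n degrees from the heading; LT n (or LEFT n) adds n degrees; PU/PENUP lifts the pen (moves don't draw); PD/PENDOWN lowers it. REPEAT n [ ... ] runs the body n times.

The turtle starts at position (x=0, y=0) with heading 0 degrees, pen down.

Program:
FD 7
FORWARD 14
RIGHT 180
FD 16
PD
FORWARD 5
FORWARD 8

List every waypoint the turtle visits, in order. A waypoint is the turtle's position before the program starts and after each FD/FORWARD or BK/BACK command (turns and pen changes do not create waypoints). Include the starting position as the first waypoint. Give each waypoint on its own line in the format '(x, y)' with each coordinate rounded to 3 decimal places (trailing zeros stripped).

Executing turtle program step by step:
Start: pos=(0,0), heading=0, pen down
FD 7: (0,0) -> (7,0) [heading=0, draw]
FD 14: (7,0) -> (21,0) [heading=0, draw]
RT 180: heading 0 -> 180
FD 16: (21,0) -> (5,0) [heading=180, draw]
PD: pen down
FD 5: (5,0) -> (0,0) [heading=180, draw]
FD 8: (0,0) -> (-8,0) [heading=180, draw]
Final: pos=(-8,0), heading=180, 5 segment(s) drawn
Waypoints (6 total):
(0, 0)
(7, 0)
(21, 0)
(5, 0)
(0, 0)
(-8, 0)

Answer: (0, 0)
(7, 0)
(21, 0)
(5, 0)
(0, 0)
(-8, 0)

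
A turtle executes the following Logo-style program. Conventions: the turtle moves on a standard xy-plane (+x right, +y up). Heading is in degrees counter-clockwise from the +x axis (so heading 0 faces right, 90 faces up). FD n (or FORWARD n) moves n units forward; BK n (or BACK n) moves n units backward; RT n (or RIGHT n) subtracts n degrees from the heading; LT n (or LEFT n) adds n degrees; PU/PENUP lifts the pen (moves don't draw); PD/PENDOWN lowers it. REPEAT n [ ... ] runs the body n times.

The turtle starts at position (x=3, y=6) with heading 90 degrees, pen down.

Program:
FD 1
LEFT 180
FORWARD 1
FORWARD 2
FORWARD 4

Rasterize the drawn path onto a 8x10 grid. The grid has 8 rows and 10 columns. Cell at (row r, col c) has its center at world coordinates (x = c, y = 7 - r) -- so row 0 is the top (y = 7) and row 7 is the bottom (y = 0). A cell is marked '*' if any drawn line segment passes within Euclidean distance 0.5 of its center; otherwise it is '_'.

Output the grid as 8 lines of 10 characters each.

Answer: ___*______
___*______
___*______
___*______
___*______
___*______
___*______
___*______

Derivation:
Segment 0: (3,6) -> (3,7)
Segment 1: (3,7) -> (3,6)
Segment 2: (3,6) -> (3,4)
Segment 3: (3,4) -> (3,0)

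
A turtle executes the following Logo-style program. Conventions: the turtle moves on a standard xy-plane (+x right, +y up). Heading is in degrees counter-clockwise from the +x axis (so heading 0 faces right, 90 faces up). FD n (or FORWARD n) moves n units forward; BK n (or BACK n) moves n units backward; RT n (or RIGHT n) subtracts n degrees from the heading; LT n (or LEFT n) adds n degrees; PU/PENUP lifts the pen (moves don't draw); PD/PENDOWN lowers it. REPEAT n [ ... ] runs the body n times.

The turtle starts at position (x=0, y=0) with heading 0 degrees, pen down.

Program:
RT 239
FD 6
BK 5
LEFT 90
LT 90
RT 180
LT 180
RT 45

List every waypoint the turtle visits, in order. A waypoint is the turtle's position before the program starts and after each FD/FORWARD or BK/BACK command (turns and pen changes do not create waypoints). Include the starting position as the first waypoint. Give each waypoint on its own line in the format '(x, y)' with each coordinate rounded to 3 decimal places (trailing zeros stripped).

Executing turtle program step by step:
Start: pos=(0,0), heading=0, pen down
RT 239: heading 0 -> 121
FD 6: (0,0) -> (-3.09,5.143) [heading=121, draw]
BK 5: (-3.09,5.143) -> (-0.515,0.857) [heading=121, draw]
LT 90: heading 121 -> 211
LT 90: heading 211 -> 301
RT 180: heading 301 -> 121
LT 180: heading 121 -> 301
RT 45: heading 301 -> 256
Final: pos=(-0.515,0.857), heading=256, 2 segment(s) drawn
Waypoints (3 total):
(0, 0)
(-3.09, 5.143)
(-0.515, 0.857)

Answer: (0, 0)
(-3.09, 5.143)
(-0.515, 0.857)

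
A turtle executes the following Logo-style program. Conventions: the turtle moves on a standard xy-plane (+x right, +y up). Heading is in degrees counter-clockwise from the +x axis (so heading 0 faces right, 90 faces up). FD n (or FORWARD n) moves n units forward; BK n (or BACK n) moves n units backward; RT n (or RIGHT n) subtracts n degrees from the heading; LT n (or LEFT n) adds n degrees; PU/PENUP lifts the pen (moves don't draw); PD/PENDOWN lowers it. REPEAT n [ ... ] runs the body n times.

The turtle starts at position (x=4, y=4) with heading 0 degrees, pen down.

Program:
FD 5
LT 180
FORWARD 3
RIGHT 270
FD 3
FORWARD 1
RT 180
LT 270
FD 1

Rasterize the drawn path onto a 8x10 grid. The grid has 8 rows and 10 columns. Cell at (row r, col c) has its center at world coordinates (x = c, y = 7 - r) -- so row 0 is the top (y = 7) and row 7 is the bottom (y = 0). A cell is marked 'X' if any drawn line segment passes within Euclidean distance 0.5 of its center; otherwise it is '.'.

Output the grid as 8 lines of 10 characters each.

Segment 0: (4,4) -> (9,4)
Segment 1: (9,4) -> (6,4)
Segment 2: (6,4) -> (6,1)
Segment 3: (6,1) -> (6,0)
Segment 4: (6,0) -> (7,0)

Answer: ..........
..........
..........
....XXXXXX
......X...
......X...
......X...
......XX..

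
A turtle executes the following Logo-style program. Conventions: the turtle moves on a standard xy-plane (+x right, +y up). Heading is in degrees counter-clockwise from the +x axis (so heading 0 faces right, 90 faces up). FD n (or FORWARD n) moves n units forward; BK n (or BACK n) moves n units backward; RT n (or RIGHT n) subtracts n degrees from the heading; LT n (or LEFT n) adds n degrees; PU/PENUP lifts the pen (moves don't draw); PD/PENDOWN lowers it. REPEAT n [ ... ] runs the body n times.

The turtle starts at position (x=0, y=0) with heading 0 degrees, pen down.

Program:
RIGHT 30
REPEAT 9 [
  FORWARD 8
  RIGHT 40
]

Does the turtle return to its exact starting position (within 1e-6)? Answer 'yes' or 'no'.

Executing turtle program step by step:
Start: pos=(0,0), heading=0, pen down
RT 30: heading 0 -> 330
REPEAT 9 [
  -- iteration 1/9 --
  FD 8: (0,0) -> (6.928,-4) [heading=330, draw]
  RT 40: heading 330 -> 290
  -- iteration 2/9 --
  FD 8: (6.928,-4) -> (9.664,-11.518) [heading=290, draw]
  RT 40: heading 290 -> 250
  -- iteration 3/9 --
  FD 8: (9.664,-11.518) -> (6.928,-19.035) [heading=250, draw]
  RT 40: heading 250 -> 210
  -- iteration 4/9 --
  FD 8: (6.928,-19.035) -> (0,-23.035) [heading=210, draw]
  RT 40: heading 210 -> 170
  -- iteration 5/9 --
  FD 8: (0,-23.035) -> (-7.878,-21.646) [heading=170, draw]
  RT 40: heading 170 -> 130
  -- iteration 6/9 --
  FD 8: (-7.878,-21.646) -> (-13.021,-15.518) [heading=130, draw]
  RT 40: heading 130 -> 90
  -- iteration 7/9 --
  FD 8: (-13.021,-15.518) -> (-13.021,-7.518) [heading=90, draw]
  RT 40: heading 90 -> 50
  -- iteration 8/9 --
  FD 8: (-13.021,-7.518) -> (-7.878,-1.389) [heading=50, draw]
  RT 40: heading 50 -> 10
  -- iteration 9/9 --
  FD 8: (-7.878,-1.389) -> (0,0) [heading=10, draw]
  RT 40: heading 10 -> 330
]
Final: pos=(0,0), heading=330, 9 segment(s) drawn

Start position: (0, 0)
Final position: (0, 0)
Distance = 0; < 1e-6 -> CLOSED

Answer: yes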